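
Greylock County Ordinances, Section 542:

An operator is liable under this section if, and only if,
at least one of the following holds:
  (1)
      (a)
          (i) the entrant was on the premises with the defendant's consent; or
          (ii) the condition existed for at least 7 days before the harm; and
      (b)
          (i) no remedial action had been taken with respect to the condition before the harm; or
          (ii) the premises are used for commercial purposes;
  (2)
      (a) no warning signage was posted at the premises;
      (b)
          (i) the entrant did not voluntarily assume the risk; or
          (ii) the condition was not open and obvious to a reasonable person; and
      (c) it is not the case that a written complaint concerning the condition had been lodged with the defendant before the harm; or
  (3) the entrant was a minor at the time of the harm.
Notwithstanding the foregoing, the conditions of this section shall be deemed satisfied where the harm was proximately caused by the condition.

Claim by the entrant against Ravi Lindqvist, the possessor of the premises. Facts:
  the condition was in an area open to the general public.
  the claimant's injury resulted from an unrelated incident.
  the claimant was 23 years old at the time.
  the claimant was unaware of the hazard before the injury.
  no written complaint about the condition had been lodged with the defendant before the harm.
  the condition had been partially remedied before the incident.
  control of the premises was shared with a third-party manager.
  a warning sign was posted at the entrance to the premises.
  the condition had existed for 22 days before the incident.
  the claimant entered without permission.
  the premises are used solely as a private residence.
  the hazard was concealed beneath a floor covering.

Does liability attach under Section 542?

(i) consent to enter — not met.
(ii) condition ≥7 days old — met.
(a) = F OR T = true.
(i) no remedial action — fails.
(ii) commercial use — not satisfied.
(b): F OR F → false.
(1): T AND F → false.
(a) no signage posted — not satisfied.
(i) no assumed risk — holds.
(ii) not open/obvious — holds.
(b): T OR T → true.
(c) not (complaint lodged) — holds.
(2): F AND T AND T → false.
(3) entrant a minor — not met.
Overall = F OR F OR F = false.
Exception (proximate cause) — not satisfied.
Result: main false OR exception false → false.

No — not liable.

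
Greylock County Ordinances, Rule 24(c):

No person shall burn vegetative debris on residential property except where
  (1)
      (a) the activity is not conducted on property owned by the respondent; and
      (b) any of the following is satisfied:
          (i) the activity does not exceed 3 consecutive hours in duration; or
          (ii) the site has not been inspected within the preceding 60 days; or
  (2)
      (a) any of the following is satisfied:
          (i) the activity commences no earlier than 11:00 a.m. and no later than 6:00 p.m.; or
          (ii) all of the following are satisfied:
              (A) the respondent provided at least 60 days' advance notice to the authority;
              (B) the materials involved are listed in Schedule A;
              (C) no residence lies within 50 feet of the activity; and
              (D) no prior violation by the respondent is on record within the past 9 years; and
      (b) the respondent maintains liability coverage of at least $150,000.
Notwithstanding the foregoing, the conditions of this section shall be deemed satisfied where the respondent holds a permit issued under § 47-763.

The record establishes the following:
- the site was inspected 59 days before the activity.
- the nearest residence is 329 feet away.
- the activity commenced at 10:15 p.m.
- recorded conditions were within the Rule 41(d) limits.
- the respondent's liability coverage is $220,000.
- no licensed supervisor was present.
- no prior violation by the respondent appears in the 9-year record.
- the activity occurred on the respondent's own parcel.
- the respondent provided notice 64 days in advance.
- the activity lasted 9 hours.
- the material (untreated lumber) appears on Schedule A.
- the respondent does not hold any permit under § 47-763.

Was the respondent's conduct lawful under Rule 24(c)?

(a) not (own property) — fails.
(i) ≤ 3 hrs duration — not met.
(ii) not (site inspected) — fails.
So (b) is not satisfied (F OR F).
So (1) is not satisfied (F AND F).
(i) start within hours — not satisfied.
(A) ≥60 days' notice — satisfied.
(B) Schedule A material — holds.
(C) no residence in 50 ft — met.
(D) no prior violation — satisfied.
(ii): T AND T AND T AND T → true.
(a) = F OR T = true.
(b) coverage ≥ $150,000 — holds.
So (2) is satisfied (T AND T).
So Overall is satisfied (F OR T).
Exception (holds permit) — not satisfied.
Result: main true OR exception false → true.

Yes — lawful.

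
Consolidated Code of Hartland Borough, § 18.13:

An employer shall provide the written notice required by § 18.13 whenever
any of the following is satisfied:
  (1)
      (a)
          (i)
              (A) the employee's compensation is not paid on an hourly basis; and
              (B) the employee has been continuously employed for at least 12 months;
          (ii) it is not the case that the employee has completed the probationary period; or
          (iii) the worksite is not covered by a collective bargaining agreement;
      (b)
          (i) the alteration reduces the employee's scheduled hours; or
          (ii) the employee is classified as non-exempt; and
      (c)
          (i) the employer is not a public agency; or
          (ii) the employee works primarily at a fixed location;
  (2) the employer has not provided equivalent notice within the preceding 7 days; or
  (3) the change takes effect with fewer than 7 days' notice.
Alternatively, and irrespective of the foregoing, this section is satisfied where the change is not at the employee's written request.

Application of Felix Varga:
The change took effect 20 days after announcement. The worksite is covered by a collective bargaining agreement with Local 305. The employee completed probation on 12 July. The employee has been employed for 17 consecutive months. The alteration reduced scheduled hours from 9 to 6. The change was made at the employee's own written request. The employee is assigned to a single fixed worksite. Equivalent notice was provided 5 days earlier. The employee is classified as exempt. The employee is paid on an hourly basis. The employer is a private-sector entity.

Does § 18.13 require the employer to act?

No — not required.

(A) not (hourly-paid) — fails.
(B) tenure ≥ 12 mo. — met.
So (i) is not satisfied (F AND T).
(ii) not (past probation) — fails.
(iii) no CBA — not met.
(a): F OR F OR F → false.
(i) hours reduced — holds.
(ii) non-exempt — fails.
(b) = T OR F = true.
(i) not (public agency) — satisfied.
(ii) fixed location — satisfied.
(c) = T OR T = true.
(1): F AND T AND T → false.
(2) no recent notice — not satisfied.
(3) < 7 days' notice — fails.
So Overall is not satisfied (F OR F OR F).
Exception (not employee-requested) — not satisfied.
Result: main false OR exception false → false.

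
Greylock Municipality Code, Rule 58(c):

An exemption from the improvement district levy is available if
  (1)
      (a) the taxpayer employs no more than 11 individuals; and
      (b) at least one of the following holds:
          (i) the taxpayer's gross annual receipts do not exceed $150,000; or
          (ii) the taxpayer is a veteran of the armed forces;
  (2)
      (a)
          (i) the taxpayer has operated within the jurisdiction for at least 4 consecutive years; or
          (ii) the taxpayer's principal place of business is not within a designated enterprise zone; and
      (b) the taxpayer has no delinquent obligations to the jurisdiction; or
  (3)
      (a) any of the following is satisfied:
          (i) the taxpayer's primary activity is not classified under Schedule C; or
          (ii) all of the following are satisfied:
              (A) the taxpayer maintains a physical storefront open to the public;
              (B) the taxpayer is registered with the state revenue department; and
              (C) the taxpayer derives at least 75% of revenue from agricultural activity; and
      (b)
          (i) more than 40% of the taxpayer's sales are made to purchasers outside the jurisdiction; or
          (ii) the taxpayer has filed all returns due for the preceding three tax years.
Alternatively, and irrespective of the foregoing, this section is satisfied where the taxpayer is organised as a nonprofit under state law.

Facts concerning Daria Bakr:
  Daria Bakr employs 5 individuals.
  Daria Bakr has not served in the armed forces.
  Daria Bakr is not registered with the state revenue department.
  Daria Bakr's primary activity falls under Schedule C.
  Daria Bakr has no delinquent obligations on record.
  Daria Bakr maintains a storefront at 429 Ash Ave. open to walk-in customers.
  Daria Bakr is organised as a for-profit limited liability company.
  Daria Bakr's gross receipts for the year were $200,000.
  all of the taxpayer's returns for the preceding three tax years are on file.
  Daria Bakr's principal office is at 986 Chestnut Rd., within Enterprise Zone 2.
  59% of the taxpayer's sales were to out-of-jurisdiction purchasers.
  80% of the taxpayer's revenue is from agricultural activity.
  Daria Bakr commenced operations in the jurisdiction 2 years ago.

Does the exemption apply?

(a) ≤ 11 employees — satisfied.
(i) receipts ≤ $150,000 — not met.
(ii) veteran — fails.
So (b) is not satisfied (F OR F).
(1) = T AND F = false.
(i) ≥ 4 yrs in jurisdiction — not met.
(ii) not (in enterprise zone) — fails.
So (a) is not satisfied (F OR F).
(b) no delinquency — met.
(2): F AND T → false.
(i) not (Schedule C activity) — not satisfied.
(A) has storefront — met.
(B) state-registered — not met.
(C) ≥75% agricultural — met.
So (ii) is not satisfied (T AND F AND T).
(a) = F OR F = false.
(i) >40% out-of-jur. sales — holds.
(ii) returns current — met.
(b): T OR T → true.
(3) = F AND T = false.
So Overall is not satisfied (F OR F OR F).
Exception (nonprofit) — not satisfied.
Result: main false OR exception false → false.

No — not exempt.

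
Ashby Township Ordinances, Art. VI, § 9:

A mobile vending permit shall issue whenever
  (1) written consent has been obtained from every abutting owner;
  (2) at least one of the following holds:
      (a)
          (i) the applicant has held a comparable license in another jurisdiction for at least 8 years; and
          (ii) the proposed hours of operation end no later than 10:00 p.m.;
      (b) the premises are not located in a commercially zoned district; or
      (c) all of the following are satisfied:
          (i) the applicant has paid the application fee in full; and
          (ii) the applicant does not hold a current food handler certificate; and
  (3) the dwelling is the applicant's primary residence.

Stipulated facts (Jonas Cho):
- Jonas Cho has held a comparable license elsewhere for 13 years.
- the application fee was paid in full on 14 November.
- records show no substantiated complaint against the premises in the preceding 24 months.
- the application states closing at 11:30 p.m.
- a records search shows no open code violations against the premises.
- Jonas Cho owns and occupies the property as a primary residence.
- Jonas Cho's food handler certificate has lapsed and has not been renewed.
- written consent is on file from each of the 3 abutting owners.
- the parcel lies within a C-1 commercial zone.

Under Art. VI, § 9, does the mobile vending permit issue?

Yes — granted.

(1) all abutters consent — met.
(i) prior license ≥ 8 yr — satisfied.
(ii) closes by 10 p.m. — fails.
So (a) is not satisfied (T AND F).
(b) not (commercially zoned) — not met.
(i) fee paid — satisfied.
(ii) not (food handler cert.) — holds.
(c) = T AND T = true.
(2): F OR F OR T → true.
(3) primary residence — holds.
Overall = T AND T AND T = true.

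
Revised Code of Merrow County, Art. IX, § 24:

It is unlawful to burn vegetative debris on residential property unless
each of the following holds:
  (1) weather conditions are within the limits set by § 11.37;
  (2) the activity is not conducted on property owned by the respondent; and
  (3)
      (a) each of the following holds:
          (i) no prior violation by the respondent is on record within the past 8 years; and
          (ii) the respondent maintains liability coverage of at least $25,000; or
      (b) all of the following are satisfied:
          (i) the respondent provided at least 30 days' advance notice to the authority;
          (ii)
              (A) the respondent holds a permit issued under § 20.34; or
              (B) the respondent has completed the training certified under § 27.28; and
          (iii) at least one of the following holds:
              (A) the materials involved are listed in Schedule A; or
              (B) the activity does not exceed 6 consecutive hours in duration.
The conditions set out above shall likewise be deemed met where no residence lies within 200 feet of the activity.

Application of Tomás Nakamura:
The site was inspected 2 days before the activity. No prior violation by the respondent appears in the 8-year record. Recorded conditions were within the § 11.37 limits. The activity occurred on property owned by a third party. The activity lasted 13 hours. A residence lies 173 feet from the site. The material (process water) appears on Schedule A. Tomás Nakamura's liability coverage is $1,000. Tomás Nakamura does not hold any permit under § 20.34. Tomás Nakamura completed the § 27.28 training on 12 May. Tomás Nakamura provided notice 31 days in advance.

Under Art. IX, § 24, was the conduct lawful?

(1) weather ok — met.
(2) not (own property) — satisfied.
(i) no prior violation — met.
(ii) coverage ≥ $25,000 — not satisfied.
(a) = T AND F = false.
(i) ≥30 days' notice — met.
(A) holds permit — not met.
(B) training certified — holds.
(ii): F OR T → true.
(A) Schedule A material — met.
(B) ≤ 6 hrs duration — fails.
(iii): T OR F → true.
(b) = T AND T AND T = true.
(3): F OR T → true.
Overall: T AND T AND T → true.
Exception (no residence in 200 ft) — not satisfied.
Result: main true OR exception false → true.

Yes — lawful.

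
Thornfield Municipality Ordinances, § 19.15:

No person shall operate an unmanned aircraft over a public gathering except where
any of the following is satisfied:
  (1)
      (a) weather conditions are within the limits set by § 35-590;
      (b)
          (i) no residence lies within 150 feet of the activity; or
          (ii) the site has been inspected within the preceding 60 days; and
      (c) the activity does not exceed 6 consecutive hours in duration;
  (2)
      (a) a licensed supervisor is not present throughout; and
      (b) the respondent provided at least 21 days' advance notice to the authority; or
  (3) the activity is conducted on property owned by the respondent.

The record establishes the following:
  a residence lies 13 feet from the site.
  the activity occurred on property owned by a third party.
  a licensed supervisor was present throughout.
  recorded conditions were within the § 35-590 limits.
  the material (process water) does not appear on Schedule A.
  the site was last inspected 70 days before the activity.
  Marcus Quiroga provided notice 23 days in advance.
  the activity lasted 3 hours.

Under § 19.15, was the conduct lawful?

No — unlawful.

(a) weather ok — satisfied.
(i) no residence in 150 ft — not met.
(ii) site inspected — not satisfied.
So (b) is not satisfied (F OR F).
(c) ≤ 6 hrs duration — satisfied.
So (1) is not satisfied (T AND F AND T).
(a) not (supervisor present) — not met.
(b) ≥21 days' notice — holds.
(2) = F AND T = false.
(3) own property — not met.
Overall: F OR F OR F → false.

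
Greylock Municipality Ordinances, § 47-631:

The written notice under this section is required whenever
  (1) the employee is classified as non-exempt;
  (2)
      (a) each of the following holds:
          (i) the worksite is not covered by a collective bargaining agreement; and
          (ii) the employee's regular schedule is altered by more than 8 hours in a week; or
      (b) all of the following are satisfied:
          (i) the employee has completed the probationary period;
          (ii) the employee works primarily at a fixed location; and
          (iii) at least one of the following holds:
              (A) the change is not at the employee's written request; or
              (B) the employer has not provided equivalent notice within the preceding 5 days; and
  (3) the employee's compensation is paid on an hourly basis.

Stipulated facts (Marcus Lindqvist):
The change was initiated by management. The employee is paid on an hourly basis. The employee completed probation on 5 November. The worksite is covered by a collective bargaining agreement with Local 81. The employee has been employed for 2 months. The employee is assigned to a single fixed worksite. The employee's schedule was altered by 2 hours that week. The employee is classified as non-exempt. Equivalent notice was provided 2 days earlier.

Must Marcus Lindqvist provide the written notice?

(1) non-exempt — met.
(i) no CBA — not satisfied.
(ii) schedule shift > 8h — not satisfied.
(a) = F AND F = false.
(i) past probation — met.
(ii) fixed location — met.
(A) not employee-requested — satisfied.
(B) no recent notice — not satisfied.
(iii) = T OR F = true.
(b) = T AND T AND T = true.
So (2) is satisfied (F OR T).
(3) hourly-paid — met.
So Overall is satisfied (T AND T AND T).

Yes — required.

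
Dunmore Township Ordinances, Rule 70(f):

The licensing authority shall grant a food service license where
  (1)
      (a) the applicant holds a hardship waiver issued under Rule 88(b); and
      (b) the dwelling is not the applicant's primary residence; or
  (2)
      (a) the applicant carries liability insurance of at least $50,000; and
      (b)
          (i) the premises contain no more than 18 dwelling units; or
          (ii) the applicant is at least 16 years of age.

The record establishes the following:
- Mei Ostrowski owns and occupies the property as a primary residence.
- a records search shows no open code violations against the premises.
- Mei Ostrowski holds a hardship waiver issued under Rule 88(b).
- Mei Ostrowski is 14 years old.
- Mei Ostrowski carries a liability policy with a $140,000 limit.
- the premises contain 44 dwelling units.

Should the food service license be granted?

No — denied.

(a) hardship waiver — met.
(b) not (primary residence) — not met.
(1) = T AND F = false.
(a) insurance ≥ $50,000 — holds.
(i) ≤ 18 units — fails.
(ii) age ≥ 16 — fails.
So (b) is not satisfied (F OR F).
(2) = T AND F = false.
So Overall is not satisfied (F OR F).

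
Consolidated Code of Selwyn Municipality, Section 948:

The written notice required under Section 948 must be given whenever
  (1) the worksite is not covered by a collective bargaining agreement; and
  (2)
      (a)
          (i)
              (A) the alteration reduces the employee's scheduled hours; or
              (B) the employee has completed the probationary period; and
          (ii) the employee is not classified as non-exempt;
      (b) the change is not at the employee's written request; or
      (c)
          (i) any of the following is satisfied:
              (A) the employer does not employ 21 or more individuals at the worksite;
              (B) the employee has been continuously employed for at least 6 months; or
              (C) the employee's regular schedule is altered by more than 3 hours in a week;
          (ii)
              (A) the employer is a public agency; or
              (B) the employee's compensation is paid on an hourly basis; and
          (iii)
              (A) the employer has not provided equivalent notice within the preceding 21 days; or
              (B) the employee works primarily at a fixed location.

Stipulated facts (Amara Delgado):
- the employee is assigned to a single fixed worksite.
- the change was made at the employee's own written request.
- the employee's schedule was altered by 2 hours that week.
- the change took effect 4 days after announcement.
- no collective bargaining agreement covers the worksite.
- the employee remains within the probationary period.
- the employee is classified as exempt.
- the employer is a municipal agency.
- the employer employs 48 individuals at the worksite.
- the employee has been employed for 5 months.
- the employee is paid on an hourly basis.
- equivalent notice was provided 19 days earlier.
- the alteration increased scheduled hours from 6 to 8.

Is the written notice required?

No — not required.

(1) no CBA — holds.
(A) hours reduced — fails.
(B) past probation — not satisfied.
(i): F OR F → false.
(ii) not (non-exempt) — satisfied.
So (a) is not satisfied (F AND T).
(b) not employee-requested — not satisfied.
(A) not (≥ 21 at site) — not satisfied.
(B) tenure ≥ 6 mo. — fails.
(C) schedule shift > 3h — not satisfied.
(i): F OR F OR F → false.
(A) public agency — met.
(B) hourly-paid — met.
So (ii) is satisfied (T OR T).
(A) no recent notice — not met.
(B) fixed location — holds.
(iii) = F OR T = true.
So (c) is not satisfied (F AND T AND T).
(2): F OR F OR F → false.
So Overall is not satisfied (T AND F).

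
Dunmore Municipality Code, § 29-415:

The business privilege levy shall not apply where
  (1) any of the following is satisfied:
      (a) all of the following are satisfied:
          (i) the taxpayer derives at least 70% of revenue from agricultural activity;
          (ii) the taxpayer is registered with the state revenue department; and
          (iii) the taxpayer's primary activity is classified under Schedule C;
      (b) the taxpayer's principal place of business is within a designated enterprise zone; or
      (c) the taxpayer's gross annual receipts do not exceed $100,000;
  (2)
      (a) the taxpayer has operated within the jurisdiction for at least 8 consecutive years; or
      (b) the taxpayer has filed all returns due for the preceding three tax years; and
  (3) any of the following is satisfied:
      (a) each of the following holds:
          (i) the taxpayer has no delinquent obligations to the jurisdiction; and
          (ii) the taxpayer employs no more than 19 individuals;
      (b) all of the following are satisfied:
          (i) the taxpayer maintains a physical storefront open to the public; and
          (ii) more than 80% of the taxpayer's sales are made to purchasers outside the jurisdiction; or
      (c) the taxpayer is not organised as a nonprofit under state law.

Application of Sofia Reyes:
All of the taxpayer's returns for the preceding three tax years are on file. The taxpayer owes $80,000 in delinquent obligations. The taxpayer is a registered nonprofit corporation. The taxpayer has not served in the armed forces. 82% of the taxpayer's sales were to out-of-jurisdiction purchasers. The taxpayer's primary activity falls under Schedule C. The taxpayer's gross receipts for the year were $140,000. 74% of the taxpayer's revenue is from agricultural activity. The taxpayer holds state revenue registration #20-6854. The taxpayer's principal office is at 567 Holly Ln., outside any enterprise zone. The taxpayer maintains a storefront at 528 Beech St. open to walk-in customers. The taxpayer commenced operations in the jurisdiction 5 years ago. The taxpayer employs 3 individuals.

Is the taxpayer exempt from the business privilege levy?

(i) ≥70% agricultural — holds.
(ii) state-registered — met.
(iii) Schedule C activity — holds.
(a): T AND T AND T → true.
(b) in enterprise zone — fails.
(c) receipts ≤ $100,000 — not met.
(1): T OR F OR F → true.
(a) ≥ 8 yrs in jurisdiction — fails.
(b) returns current — satisfied.
(2): F OR T → true.
(i) no delinquency — not met.
(ii) ≤ 19 employees — satisfied.
So (a) is not satisfied (F AND T).
(i) has storefront — satisfied.
(ii) >80% out-of-jur. sales — holds.
So (b) is satisfied (T AND T).
(c) not (nonprofit) — fails.
So (3) is satisfied (F OR T OR F).
Overall = T AND T AND T = true.

Yes — exempt.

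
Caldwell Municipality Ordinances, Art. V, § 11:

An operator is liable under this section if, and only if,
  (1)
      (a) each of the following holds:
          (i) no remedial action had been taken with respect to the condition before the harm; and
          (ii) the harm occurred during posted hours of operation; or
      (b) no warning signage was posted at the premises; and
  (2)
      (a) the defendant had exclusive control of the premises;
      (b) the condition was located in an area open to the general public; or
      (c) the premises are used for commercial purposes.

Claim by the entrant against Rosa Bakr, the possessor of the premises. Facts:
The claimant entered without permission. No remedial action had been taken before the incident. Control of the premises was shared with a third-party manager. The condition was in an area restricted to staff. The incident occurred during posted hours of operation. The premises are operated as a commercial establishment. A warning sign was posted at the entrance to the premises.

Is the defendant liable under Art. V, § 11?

Yes — liable.

(i) no remedial action — satisfied.
(ii) during posted hours — holds.
(a) = T AND T = true.
(b) no signage posted — not met.
So (1) is satisfied (T OR F).
(a) exclusive control — not met.
(b) public area — not satisfied.
(c) commercial use — holds.
So (2) is satisfied (F OR F OR T).
Overall: T AND T → true.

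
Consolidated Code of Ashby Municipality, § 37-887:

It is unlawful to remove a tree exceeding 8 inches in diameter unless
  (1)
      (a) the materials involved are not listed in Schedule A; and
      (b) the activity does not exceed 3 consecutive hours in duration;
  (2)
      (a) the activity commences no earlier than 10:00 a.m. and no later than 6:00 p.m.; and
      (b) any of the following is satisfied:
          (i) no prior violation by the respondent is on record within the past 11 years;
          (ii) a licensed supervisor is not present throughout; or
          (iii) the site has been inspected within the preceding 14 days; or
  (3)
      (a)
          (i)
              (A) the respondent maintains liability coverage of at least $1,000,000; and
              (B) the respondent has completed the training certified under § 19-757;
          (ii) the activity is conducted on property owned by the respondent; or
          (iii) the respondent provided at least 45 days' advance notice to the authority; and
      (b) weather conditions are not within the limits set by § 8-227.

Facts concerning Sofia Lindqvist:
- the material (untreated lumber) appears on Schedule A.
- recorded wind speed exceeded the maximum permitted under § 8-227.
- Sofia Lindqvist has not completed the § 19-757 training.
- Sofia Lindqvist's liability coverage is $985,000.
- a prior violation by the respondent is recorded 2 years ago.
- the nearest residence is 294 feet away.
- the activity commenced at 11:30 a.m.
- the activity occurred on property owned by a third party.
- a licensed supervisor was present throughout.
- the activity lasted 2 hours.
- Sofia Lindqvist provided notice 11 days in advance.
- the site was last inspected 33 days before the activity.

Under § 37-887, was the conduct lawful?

No — unlawful.

(a) not (Schedule A material) — fails.
(b) ≤ 3 hrs duration — satisfied.
So (1) is not satisfied (F AND T).
(a) start within hours — holds.
(i) no prior violation — fails.
(ii) not (supervisor present) — not met.
(iii) site inspected — fails.
(b): F OR F OR F → false.
(2): T AND F → false.
(A) coverage ≥ $1,000,000 — fails.
(B) training certified — not met.
(i) = F AND F = false.
(ii) own property — fails.
(iii) ≥45 days' notice — not met.
(a) = F OR F OR F = false.
(b) not (weather ok) — met.
(3): F AND T → false.
So Overall is not satisfied (F OR F OR F).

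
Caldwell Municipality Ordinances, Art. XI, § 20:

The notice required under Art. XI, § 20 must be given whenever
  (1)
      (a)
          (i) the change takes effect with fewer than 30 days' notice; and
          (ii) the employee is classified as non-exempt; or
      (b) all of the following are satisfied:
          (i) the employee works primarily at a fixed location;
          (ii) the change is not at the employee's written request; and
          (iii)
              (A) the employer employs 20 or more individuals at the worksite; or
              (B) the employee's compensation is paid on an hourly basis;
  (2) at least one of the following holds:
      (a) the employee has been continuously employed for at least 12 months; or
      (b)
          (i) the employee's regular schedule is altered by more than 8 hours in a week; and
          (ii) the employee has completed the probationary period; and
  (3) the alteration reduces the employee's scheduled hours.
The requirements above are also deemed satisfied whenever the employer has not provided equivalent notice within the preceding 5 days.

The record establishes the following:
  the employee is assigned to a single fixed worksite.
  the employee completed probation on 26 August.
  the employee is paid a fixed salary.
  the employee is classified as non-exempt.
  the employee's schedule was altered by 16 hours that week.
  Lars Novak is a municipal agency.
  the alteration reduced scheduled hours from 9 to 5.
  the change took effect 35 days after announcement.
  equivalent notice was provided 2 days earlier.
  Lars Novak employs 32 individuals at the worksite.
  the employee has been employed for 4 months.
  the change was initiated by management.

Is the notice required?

(i) < 30 days' notice — not satisfied.
(ii) non-exempt — satisfied.
(a) = F AND T = false.
(i) fixed location — satisfied.
(ii) not employee-requested — satisfied.
(A) ≥ 20 at site — met.
(B) hourly-paid — not satisfied.
(iii): T OR F → true.
So (b) is satisfied (T AND T AND T).
So (1) is satisfied (F OR T).
(a) tenure ≥ 12 mo. — fails.
(i) schedule shift > 8h — met.
(ii) past probation — met.
(b) = T AND T = true.
(2) = F OR T = true.
(3) hours reduced — met.
Overall = T AND T AND T = true.
Exception (no recent notice) — not satisfied.
Result: main true OR exception false → true.

Yes — required.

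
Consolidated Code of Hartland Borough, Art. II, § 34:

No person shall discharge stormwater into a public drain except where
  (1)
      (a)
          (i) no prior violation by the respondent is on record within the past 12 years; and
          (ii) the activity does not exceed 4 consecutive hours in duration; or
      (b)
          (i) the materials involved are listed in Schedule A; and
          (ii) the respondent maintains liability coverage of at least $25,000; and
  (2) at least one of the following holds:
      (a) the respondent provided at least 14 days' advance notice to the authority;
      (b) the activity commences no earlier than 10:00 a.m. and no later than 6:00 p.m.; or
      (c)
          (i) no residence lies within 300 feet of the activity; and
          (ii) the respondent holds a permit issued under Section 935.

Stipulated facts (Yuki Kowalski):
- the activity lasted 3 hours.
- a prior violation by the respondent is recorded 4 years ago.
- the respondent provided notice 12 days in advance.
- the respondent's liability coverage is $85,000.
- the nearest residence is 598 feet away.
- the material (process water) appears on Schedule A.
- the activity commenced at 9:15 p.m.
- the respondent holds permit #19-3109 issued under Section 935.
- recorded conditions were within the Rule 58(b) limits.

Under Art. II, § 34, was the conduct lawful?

Yes — lawful.

(i) no prior violation — not satisfied.
(ii) ≤ 4 hrs duration — satisfied.
So (a) is not satisfied (F AND T).
(i) Schedule A material — holds.
(ii) coverage ≥ $25,000 — satisfied.
(b) = T AND T = true.
So (1) is satisfied (F OR T).
(a) ≥14 days' notice — not satisfied.
(b) start within hours — fails.
(i) no residence in 300 ft — met.
(ii) holds permit — satisfied.
(c): T AND T → true.
(2): F OR F OR T → true.
Overall = T AND T = true.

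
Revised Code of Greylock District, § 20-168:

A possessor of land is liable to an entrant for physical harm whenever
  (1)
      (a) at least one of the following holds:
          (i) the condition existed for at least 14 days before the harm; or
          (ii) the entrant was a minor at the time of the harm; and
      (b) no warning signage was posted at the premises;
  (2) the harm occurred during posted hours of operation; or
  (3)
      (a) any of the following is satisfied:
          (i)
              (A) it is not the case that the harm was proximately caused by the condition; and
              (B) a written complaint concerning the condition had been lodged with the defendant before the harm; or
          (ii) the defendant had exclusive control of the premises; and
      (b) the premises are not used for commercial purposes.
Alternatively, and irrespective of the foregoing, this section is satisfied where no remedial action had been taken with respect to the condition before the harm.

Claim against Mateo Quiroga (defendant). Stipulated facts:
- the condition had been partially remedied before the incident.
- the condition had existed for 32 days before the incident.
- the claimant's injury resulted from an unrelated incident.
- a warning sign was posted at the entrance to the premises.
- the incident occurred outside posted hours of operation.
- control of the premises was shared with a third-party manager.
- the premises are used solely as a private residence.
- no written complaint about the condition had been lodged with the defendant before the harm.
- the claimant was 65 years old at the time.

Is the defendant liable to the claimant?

No — not liable.

(i) condition ≥14 days old — satisfied.
(ii) entrant a minor — fails.
(a) = T OR F = true.
(b) no signage posted — not met.
So (1) is not satisfied (T AND F).
(2) during posted hours — not satisfied.
(A) not (proximate cause) — met.
(B) complaint lodged — fails.
So (i) is not satisfied (T AND F).
(ii) exclusive control — fails.
So (a) is not satisfied (F OR F).
(b) not (commercial use) — met.
(3) = F AND T = false.
So Overall is not satisfied (F OR F OR F).
Exception (no remedial action) — not satisfied.
Result: main false OR exception false → false.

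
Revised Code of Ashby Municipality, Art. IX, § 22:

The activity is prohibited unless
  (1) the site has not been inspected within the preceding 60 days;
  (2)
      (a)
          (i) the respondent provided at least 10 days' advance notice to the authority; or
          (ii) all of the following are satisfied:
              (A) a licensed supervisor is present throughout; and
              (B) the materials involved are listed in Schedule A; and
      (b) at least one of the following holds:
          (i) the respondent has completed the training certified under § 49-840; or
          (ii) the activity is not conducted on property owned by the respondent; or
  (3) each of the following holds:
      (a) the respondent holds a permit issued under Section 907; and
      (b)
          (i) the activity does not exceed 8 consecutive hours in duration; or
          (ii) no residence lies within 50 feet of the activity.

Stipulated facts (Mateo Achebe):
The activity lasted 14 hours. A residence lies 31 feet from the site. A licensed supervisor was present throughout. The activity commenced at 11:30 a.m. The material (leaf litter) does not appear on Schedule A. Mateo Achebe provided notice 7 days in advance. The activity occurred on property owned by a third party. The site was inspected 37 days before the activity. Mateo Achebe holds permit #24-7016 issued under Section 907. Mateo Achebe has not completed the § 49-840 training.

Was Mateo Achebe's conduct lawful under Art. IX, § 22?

(1) not (site inspected) — not satisfied.
(i) ≥10 days' notice — fails.
(A) supervisor present — met.
(B) Schedule A material — fails.
(ii) = T AND F = false.
(a) = F OR F = false.
(i) training certified — not met.
(ii) not (own property) — met.
(b) = F OR T = true.
(2) = F AND T = false.
(a) holds permit — met.
(i) ≤ 8 hrs duration — not met.
(ii) no residence in 50 ft — not satisfied.
So (b) is not satisfied (F OR F).
(3): T AND F → false.
Overall = F OR F OR F = false.

No — unlawful.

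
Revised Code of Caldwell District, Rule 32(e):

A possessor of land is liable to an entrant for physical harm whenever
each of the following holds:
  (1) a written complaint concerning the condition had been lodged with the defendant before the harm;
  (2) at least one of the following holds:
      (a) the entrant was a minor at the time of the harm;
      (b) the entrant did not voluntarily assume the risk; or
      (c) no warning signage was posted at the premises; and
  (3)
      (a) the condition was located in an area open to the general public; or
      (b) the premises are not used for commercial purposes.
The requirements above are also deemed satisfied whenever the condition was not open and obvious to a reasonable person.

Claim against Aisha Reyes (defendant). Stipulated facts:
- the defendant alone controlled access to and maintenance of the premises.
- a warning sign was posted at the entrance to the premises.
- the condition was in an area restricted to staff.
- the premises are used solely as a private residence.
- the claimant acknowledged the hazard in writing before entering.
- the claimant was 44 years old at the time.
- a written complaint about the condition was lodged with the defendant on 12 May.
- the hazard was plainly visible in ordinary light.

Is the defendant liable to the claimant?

No — not liable.

(1) complaint lodged — met.
(a) entrant a minor — not met.
(b) no assumed risk — not met.
(c) no signage posted — not satisfied.
(2): F OR F OR F → false.
(a) public area — not satisfied.
(b) not (commercial use) — met.
(3) = F OR T = true.
Overall = T AND F AND T = false.
Exception (not open/obvious) — not satisfied.
Result: main false OR exception false → false.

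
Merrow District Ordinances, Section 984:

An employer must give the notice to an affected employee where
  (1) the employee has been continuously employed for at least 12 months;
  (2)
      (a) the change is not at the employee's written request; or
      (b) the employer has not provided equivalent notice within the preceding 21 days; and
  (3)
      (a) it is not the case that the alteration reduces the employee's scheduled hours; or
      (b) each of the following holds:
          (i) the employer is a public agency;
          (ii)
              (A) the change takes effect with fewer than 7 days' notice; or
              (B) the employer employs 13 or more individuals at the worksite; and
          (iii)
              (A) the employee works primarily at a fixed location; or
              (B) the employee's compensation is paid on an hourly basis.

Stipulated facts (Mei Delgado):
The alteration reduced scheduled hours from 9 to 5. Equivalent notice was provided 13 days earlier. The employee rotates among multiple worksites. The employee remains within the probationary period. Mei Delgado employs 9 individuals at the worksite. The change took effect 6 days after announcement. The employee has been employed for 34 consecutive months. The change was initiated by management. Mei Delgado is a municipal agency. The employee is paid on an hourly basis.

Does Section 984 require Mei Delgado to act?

(1) tenure ≥ 12 mo. — met.
(a) not employee-requested — holds.
(b) no recent notice — not satisfied.
(2): T OR F → true.
(a) not (hours reduced) — fails.
(i) public agency — satisfied.
(A) < 7 days' notice — satisfied.
(B) ≥ 13 at site — not met.
(ii): T OR F → true.
(A) fixed location — not satisfied.
(B) hourly-paid — holds.
(iii): F OR T → true.
(b) = T AND T AND T = true.
So (3) is satisfied (F OR T).
Overall: T AND T AND T → true.

Yes — required.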